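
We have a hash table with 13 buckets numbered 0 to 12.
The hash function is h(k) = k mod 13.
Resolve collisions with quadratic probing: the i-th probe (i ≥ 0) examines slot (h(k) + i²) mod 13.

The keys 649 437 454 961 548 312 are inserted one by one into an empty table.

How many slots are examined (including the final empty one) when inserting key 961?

3

649: h=12 => slot 12
437: h=8 => slot 8
454: h=12, probe 12,0 => slot 0
961: h=12, probe 12,0,3 => slot 3
548: h=2 => slot 2
312: h=0, probe 0,1 => slot 1
Table: [454, 312, 548, 961, —, —, —, —, 437, —, —, —, 649]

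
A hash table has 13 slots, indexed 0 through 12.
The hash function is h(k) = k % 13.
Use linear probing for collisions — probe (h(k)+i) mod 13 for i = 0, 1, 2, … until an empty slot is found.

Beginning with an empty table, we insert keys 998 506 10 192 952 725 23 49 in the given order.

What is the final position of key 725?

1

998 hashes to 10; slot 10 is free -> place at 10.
506 hashes to 12; slot 12 is free -> place at 12.
10 hashes to 10; 10 taken -> place at 11.
192 hashes to 10; 10,11,12 taken -> place at 0.
952 hashes to 3; slot 3 is free -> place at 3.
725 hashes to 10; 10,11,12,0 taken -> place at 1.
23 hashes to 10; 10,11,12,0,1 taken -> place at 2.
49 hashes to 10; 10,11,12,0,1,2,3 taken -> place at 4.
Table: [192, 725, 23, 952, 49, —, —, —, —, —, 998, 10, 506]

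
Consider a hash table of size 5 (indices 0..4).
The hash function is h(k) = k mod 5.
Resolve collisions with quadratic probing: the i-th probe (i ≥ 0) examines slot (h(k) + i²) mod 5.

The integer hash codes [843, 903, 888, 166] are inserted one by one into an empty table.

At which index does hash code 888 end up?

843: h=3 -> slot 3
903: h=3, probe 3,4 -> slot 4
888: h=3, probe 3,4,2 -> slot 2
166: h=1 -> slot 1
Table: [_, 166, 888, 843, 903]

2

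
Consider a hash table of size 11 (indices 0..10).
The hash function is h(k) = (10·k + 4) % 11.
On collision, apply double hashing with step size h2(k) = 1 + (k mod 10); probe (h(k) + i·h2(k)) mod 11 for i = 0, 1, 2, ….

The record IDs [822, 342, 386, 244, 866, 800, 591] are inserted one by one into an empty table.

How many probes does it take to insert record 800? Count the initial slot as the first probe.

Insert 822: h=7, slot 7 empty → index 7.
Insert 342: h=3, slot 3 empty → index 3.
Insert 386: h=3, h2=7, slot 3 occupied → index 10.
Insert 244: h=2, slot 2 empty → index 2.
Insert 866: h=7, h2=7, slots 7,3,10 occupied → index 6.
Insert 800: h=7, h2=1, slot 7 occupied → index 8.
Insert 591: h=7, h2=2, slot 7 occupied → index 9.
Table: [—, —, 244, 342, —, —, 866, 822, 800, 591, 386]

2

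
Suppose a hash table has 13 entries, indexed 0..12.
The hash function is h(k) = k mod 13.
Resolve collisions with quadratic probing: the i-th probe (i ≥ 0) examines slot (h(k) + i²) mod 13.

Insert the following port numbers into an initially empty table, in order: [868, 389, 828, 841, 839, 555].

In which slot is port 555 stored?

5

868: h=10 => slot 10
389: h=12 => slot 12
828: h=9 => slot 9
841: h=9, probe 9,10,0 => slot 0
839: h=7 => slot 7
555: h=9, probe 9,10,0,5 => slot 5
Table: [841, ., ., ., ., 555, ., 839, ., 828, 868, ., 389]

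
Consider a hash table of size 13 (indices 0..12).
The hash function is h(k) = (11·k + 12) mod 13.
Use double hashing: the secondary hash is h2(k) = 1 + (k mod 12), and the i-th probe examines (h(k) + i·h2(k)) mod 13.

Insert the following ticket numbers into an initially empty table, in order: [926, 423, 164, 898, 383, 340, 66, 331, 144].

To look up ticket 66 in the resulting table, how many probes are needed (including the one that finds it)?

2

926: h=6 => slot 6
423: h=11 => slot 11
164: h=9 => slot 9
898: h=10 => slot 10
383: h=0 => slot 0
340: h=8 => slot 8
66: h=10, h2=7, probe 10,4 => slot 4
331: h=0, h2=8, probe 0,8,3 => slot 3
144: h=10, h2=1, probe 10,11,12 => slot 12
Table: [383, -, -, 331, 66, -, 926, -, 340, 164, 898, 423, 144]
Lookup 66: h=10, h2=7, probe 10,4 → found at 4.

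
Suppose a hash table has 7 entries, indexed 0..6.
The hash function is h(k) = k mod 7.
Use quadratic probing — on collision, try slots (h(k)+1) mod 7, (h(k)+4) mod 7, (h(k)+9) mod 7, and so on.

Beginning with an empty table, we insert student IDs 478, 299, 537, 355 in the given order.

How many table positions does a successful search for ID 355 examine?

4

Insert 478: h=2, slot 2 empty → index 2.
Insert 299: h=5, slot 5 empty → index 5.
Insert 537: h=5, slot 5 occupied → index 6.
Insert 355: h=5, slots 5,6,2 occupied → index 0.
Table: [355, ∅, 478, ∅, ∅, 299, 537]
Lookup 355: h=5, probe 5,6,2,0 → found at 0.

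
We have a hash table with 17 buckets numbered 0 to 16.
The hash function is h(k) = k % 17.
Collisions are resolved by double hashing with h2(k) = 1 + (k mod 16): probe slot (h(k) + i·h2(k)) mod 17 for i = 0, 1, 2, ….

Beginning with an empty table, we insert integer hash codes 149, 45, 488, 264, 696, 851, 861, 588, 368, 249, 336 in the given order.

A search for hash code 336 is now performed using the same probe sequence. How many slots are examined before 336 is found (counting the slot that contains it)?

Insert 149: h=13, slot 13 empty => index 13.
Insert 45: h=11, slot 11 empty => index 11.
Insert 488: h=12, slot 12 empty => index 12.
Insert 264: h=9, slot 9 empty => index 9.
Insert 696: h=16, slot 16 empty => index 16.
Insert 851: h=1, slot 1 empty => index 1.
Insert 861: h=11, h2=14, slot 11 occupied => index 8.
Insert 588: h=10, slot 10 empty => index 10.
Insert 368: h=11, h2=1, slots 11,12,13 occupied => index 14.
Insert 249: h=11, h2=10, slot 11 occupied => index 4.
Insert 336: h=13, h2=1, slots 13,14 occupied => index 15.
Table: [-, 851, -, -, 249, -, -, -, 861, 264, 588, 45, 488, 149, 368, 336, 696]
Lookup 336: h=13, h2=1, probe 13,14,15 → found at 15.

3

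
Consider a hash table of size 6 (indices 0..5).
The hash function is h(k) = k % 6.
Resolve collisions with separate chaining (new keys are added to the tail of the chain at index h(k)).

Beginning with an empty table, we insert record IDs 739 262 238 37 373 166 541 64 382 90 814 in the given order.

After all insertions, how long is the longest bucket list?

Insert 739: h=1, bucket 1 empty -> new chain.
Insert 262: h=4, bucket 4 empty -> new chain.
Insert 238: h=4, bucket 4 nonempty -> append to chain.
Insert 37: h=1, bucket 1 nonempty -> append to chain.
Insert 373: h=1, bucket 1 nonempty -> append to chain.
Insert 166: h=4, bucket 4 nonempty -> append to chain.
Insert 541: h=1, bucket 1 nonempty -> append to chain.
Insert 64: h=4, bucket 4 nonempty -> append to chain.
Insert 382: h=4, bucket 4 nonempty -> append to chain.
Insert 90: h=0, bucket 0 empty -> new chain.
Insert 814: h=4, bucket 4 nonempty -> append to chain.
Final buckets:
0: 90
1: 739 -> 37 -> 373 -> 541
2: ∅
3: ∅
4: 262 -> 238 -> 166 -> 64 -> 382 -> 814
5: ∅

6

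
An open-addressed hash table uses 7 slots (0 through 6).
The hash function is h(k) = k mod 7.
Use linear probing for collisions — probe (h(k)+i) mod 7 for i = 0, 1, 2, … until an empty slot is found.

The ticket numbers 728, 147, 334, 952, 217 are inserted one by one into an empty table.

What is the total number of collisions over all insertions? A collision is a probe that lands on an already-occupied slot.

728 hashes to 0; slot 0 is free → place at 0.
147 hashes to 0; 0 taken → place at 1.
334 hashes to 5; slot 5 is free → place at 5.
952 hashes to 0; 0,1 taken → place at 2.
217 hashes to 0; 0,1,2 taken → place at 3.
Table: [728, 147, 952, 217, ∅, 334, ∅]

6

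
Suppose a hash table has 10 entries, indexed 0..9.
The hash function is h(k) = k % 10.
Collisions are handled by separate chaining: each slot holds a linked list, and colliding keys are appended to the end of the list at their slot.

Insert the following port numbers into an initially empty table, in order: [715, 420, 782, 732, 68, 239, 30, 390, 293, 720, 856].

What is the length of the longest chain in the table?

Insert 715: h=5, bucket 5 empty → new chain.
Insert 420: h=0, bucket 0 empty → new chain.
Insert 782: h=2, bucket 2 empty → new chain.
Insert 732: h=2, bucket 2 nonempty → append to chain.
Insert 68: h=8, bucket 8 empty → new chain.
Insert 239: h=9, bucket 9 empty → new chain.
Insert 30: h=0, bucket 0 nonempty → append to chain.
Insert 390: h=0, bucket 0 nonempty → append to chain.
Insert 293: h=3, bucket 3 empty → new chain.
Insert 720: h=0, bucket 0 nonempty → append to chain.
Insert 856: h=6, bucket 6 empty → new chain.
Final buckets:
0: 420 -> 30 -> 390 -> 720
1: _
2: 782 -> 732
3: 293
4: _
5: 715
6: 856
7: _
8: 68
9: 239

4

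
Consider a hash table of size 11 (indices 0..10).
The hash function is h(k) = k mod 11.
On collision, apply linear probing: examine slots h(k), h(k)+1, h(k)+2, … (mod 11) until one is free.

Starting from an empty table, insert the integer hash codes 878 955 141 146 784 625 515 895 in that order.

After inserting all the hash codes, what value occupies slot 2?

515

878: h=9 => slot 9
955: h=9, probe 9,10 => slot 10
141: h=9, probe 9,10,0 => slot 0
146: h=3 => slot 3
784: h=3, probe 3,4 => slot 4
625: h=9, probe 9,10,0,1 => slot 1
515: h=9, probe 9,10,0,1,2 => slot 2
895: h=4, probe 4,5 => slot 5
Table: [141, 625, 515, 146, 784, 895, -, -, -, 878, 955]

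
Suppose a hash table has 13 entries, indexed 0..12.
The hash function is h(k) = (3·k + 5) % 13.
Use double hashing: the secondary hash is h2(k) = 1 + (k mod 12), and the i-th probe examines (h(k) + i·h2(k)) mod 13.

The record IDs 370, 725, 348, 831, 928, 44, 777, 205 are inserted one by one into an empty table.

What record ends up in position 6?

777

370: h=10 -> slot 10
725: h=9 -> slot 9
348: h=9, h2=1, probe 9,10,11 -> slot 11
831: h=2 -> slot 2
928: h=7 -> slot 7
44: h=7, h2=9, probe 7,3 -> slot 3
777: h=9, h2=10, probe 9,6 -> slot 6
205: h=9, h2=2, probe 9,11,0 -> slot 0
Table: [205, -, 831, 44, -, -, 777, 928, -, 725, 370, 348, -]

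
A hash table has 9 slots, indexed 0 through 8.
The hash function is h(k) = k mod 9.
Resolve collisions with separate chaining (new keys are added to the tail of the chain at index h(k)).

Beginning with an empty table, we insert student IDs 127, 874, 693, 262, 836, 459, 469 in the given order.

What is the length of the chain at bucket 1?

4

127 → bucket 1
874 → bucket 1 (collision)
693 → bucket 0
262 → bucket 1 (collision)
836 → bucket 8
459 → bucket 0 (collision)
469 → bucket 1 (collision)
Final buckets:
0: 693 -> 459
1: 127 -> 874 -> 262 -> 469
2: —
3: —
4: —
5: —
6: —
7: —
8: 836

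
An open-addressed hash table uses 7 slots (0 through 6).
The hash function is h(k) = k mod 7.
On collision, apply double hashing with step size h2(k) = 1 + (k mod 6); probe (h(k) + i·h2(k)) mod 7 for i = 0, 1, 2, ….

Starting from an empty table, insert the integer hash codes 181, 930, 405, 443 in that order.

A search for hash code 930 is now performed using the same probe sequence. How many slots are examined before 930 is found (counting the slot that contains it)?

Insert 181: h=6, slot 6 empty => index 6.
Insert 930: h=6, h2=1, slot 6 occupied => index 0.
Insert 405: h=6, h2=4, slot 6 occupied => index 3.
Insert 443: h=2, slot 2 empty => index 2.
Table: [930, -, 443, 405, -, -, 181]
Lookup 930: h=6, h2=1, probe 6,0 → found at 0.

2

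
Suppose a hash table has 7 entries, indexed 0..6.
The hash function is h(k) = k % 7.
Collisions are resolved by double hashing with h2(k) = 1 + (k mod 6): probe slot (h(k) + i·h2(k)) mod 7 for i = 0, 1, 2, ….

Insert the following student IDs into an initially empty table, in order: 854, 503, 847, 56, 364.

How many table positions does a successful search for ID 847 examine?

854: h=0 → slot 0
503: h=6 → slot 6
847: h=0, h2=2, probe 0,2 → slot 2
56: h=0, h2=3, probe 0,3 → slot 3
364: h=0, h2=5, probe 0,5 → slot 5
Table: [854, -, 847, 56, -, 364, 503]
Lookup 847: h=0, h2=2, probe 0,2 → found at 2.

2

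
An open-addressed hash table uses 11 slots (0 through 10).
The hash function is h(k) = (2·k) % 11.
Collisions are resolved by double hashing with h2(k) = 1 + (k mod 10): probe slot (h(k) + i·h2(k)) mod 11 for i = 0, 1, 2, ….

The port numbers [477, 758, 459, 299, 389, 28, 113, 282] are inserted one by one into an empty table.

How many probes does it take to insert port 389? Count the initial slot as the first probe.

2

Insert 477: h=8, slot 8 empty -> index 8.
Insert 758: h=9, slot 9 empty -> index 9.
Insert 459: h=5, slot 5 empty -> index 5.
Insert 299: h=4, slot 4 empty -> index 4.
Insert 389: h=8, h2=10, slot 8 occupied -> index 7.
Insert 28: h=1, slot 1 empty -> index 1.
Insert 113: h=6, slot 6 empty -> index 6.
Insert 282: h=3, slot 3 empty -> index 3.
Table: [∅, 28, ∅, 282, 299, 459, 113, 389, 477, 758, ∅]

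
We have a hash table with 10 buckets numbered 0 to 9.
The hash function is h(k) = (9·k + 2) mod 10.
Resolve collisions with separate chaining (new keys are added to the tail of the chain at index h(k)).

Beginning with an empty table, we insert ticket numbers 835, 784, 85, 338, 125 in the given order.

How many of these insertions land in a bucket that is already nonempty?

2

Insert 835: h=7, bucket 7 empty -> new chain.
Insert 784: h=8, bucket 8 empty -> new chain.
Insert 85: h=7, bucket 7 nonempty -> append to chain.
Insert 338: h=4, bucket 4 empty -> new chain.
Insert 125: h=7, bucket 7 nonempty -> append to chain.
Final buckets:
0: ∅
1: ∅
2: ∅
3: ∅
4: 338
5: ∅
6: ∅
7: 835 -> 85 -> 125
8: 784
9: ∅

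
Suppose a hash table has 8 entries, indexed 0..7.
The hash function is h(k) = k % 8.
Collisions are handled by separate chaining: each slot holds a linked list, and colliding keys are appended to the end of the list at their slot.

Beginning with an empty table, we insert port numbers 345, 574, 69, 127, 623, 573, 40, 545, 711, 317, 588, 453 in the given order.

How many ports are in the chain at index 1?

2

345 → bucket 1
574 → bucket 6
69 → bucket 5
127 → bucket 7
623 → bucket 7 (collision)
573 → bucket 5 (collision)
40 → bucket 0
545 → bucket 1 (collision)
711 → bucket 7 (collision)
317 → bucket 5 (collision)
588 → bucket 4
453 → bucket 5 (collision)
Final buckets:
0: 40
1: 345 -> 545
2: _
3: _
4: 588
5: 69 -> 573 -> 317 -> 453
6: 574
7: 127 -> 623 -> 711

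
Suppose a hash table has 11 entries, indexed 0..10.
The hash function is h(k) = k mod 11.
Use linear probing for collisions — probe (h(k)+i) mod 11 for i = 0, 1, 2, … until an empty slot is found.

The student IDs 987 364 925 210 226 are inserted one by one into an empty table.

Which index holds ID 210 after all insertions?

987: h=8 -> slot 8
364: h=1 -> slot 1
925: h=1, probe 1,2 -> slot 2
210: h=1, probe 1,2,3 -> slot 3
226: h=6 -> slot 6
Table: [-, 364, 925, 210, -, -, 226, -, 987, -, -]

3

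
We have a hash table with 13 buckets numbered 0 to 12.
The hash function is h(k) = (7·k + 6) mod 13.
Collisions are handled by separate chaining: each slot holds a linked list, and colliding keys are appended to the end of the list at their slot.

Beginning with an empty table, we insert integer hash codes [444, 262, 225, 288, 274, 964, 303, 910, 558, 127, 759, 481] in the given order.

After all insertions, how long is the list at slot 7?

444 -> bucket 7
262 -> bucket 7 (collision)
225 -> bucket 8
288 -> bucket 7 (collision)
274 -> bucket 0
964 -> bucket 7 (collision)
303 -> bucket 8 (collision)
910 -> bucket 6
558 -> bucket 12
127 -> bucket 11
759 -> bucket 2
481 -> bucket 6 (collision)
Final buckets:
0: 274
1: _
2: 759
3: _
4: _
5: _
6: 910 -> 481
7: 444 -> 262 -> 288 -> 964
8: 225 -> 303
9: _
10: _
11: 127
12: 558

4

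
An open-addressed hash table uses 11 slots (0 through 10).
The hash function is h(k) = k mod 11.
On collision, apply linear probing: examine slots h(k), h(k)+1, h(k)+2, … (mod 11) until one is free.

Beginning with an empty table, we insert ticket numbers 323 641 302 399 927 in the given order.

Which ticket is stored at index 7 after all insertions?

927

323: h=4 -> slot 4
641: h=3 -> slot 3
302: h=5 -> slot 5
399: h=3, probe 3,4,5,6 -> slot 6
927: h=3, probe 3,4,5,6,7 -> slot 7
Table: [., ., ., 641, 323, 302, 399, 927, ., ., .]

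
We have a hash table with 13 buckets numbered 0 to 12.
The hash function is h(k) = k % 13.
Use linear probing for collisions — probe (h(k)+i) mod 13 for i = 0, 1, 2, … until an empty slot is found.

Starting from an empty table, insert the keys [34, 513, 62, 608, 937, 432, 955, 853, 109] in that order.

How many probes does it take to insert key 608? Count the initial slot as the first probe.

34: h=8 -> slot 8
513: h=6 -> slot 6
62: h=10 -> slot 10
608: h=10, probe 10,11 -> slot 11
937: h=1 -> slot 1
432: h=3 -> slot 3
955: h=6, probe 6,7 -> slot 7
853: h=8, probe 8,9 -> slot 9
109: h=5 -> slot 5
Table: [∅, 937, ∅, 432, ∅, 109, 513, 955, 34, 853, 62, 608, ∅]

2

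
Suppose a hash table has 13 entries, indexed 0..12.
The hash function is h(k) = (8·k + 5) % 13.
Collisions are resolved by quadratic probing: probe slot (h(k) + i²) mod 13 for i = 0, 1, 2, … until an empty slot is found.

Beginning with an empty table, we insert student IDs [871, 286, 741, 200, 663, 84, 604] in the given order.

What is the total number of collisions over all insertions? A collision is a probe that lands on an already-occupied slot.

Insert 871: h=5, slot 5 empty -> index 5.
Insert 286: h=5, slot 5 occupied -> index 6.
Insert 741: h=5, slots 5,6 occupied -> index 9.
Insert 200: h=6, slot 6 occupied -> index 7.
Insert 663: h=5, slots 5,6,9 occupied -> index 1.
Insert 84: h=1, slot 1 occupied -> index 2.
Insert 604: h=1, slots 1,2,5 occupied -> index 10.
Table: [-, 663, 84, -, -, 871, 286, 200, -, 741, 604, -, -]

11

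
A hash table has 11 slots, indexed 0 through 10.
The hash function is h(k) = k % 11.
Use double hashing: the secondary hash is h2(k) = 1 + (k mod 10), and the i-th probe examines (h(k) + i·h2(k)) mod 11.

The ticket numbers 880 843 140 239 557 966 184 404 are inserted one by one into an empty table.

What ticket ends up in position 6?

239

880: h=0 => slot 0
843: h=7 => slot 7
140: h=8 => slot 8
239: h=8, h2=10, probe 8,7,6 => slot 6
557: h=7, h2=8, probe 7,4 => slot 4
966: h=9 => slot 9
184: h=8, h2=5, probe 8,2 => slot 2
404: h=8, h2=5, probe 8,2,7,1 => slot 1
Table: [880, 404, 184, -, 557, -, 239, 843, 140, 966, -]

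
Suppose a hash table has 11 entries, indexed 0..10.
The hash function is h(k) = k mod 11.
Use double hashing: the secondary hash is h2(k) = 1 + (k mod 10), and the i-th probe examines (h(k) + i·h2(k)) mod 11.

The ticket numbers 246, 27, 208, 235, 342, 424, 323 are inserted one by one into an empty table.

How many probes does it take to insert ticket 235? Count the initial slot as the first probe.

4

246 hashes to 4; slot 4 is free → place at 4.
27 hashes to 5; slot 5 is free → place at 5.
208 hashes to 10; slot 10 is free → place at 10.
235 hashes to 4, h2=6; 4,10,5 taken → place at 0.
342 hashes to 1; slot 1 is free → place at 1.
424 hashes to 6; slot 6 is free → place at 6.
323 hashes to 4, h2=4; 4 taken → place at 8.
Table: [235, 342, ., ., 246, 27, 424, ., 323, ., 208]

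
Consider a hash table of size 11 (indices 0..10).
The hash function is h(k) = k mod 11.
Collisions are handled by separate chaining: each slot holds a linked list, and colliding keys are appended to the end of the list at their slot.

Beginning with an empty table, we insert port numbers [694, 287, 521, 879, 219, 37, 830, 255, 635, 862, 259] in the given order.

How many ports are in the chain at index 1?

Insert 694: h=1, bucket 1 empty -> new chain.
Insert 287: h=1, bucket 1 nonempty -> append to chain.
Insert 521: h=4, bucket 4 empty -> new chain.
Insert 879: h=10, bucket 10 empty -> new chain.
Insert 219: h=10, bucket 10 nonempty -> append to chain.
Insert 37: h=4, bucket 4 nonempty -> append to chain.
Insert 830: h=5, bucket 5 empty -> new chain.
Insert 255: h=2, bucket 2 empty -> new chain.
Insert 635: h=8, bucket 8 empty -> new chain.
Insert 862: h=4, bucket 4 nonempty -> append to chain.
Insert 259: h=6, bucket 6 empty -> new chain.
Final buckets:
0: -
1: 694 -> 287
2: 255
3: -
4: 521 -> 37 -> 862
5: 830
6: 259
7: -
8: 635
9: -
10: 879 -> 219

2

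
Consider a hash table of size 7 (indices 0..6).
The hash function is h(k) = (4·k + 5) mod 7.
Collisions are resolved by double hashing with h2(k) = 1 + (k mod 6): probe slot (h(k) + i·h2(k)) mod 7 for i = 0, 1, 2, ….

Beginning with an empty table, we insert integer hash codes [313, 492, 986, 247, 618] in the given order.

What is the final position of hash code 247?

313: h=4 => slot 4
492: h=6 => slot 6
986: h=1 => slot 1
247: h=6, h2=2, probe 6,1,3 => slot 3
618: h=6, h2=1, probe 6,0 => slot 0
Table: [618, 986, —, 247, 313, —, 492]

3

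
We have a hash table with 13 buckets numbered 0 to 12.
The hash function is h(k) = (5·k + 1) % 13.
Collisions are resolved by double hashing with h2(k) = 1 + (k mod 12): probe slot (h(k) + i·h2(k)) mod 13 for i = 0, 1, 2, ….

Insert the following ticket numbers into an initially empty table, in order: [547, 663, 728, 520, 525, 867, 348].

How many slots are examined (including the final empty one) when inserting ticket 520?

547 hashes to 6; slot 6 is free => place at 6.
663 hashes to 1; slot 1 is free => place at 1.
728 hashes to 1, h2=9; 1 taken => place at 10.
520 hashes to 1, h2=5; 1,6 taken => place at 11.
525 hashes to 0; slot 0 is free => place at 0.
867 hashes to 7; slot 7 is free => place at 7.
348 hashes to 12; slot 12 is free => place at 12.
Table: [525, 663, _, _, _, _, 547, 867, _, _, 728, 520, 348]

3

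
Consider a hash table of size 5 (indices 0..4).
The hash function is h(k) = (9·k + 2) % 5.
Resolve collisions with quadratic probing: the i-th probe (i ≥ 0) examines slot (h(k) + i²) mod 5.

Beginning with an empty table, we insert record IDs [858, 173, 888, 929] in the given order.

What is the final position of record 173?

0

858 hashes to 4; slot 4 is free → place at 4.
173 hashes to 4; 4 taken → place at 0.
888 hashes to 4; 4,0 taken → place at 3.
929 hashes to 3; 3,4 taken → place at 2.
Table: [173, -, 929, 888, 858]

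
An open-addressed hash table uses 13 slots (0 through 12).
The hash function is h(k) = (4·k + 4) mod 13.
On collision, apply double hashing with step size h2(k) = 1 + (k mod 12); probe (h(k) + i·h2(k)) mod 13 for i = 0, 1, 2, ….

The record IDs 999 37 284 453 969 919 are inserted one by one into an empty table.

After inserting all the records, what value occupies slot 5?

284

999 hashes to 9; slot 9 is free → place at 9.
37 hashes to 9, h2=2; 9 taken → place at 11.
284 hashes to 9, h2=9; 9 taken → place at 5.
453 hashes to 9, h2=10; 9 taken → place at 6.
969 hashes to 6, h2=10; 6 taken → place at 3.
919 hashes to 1; slot 1 is free → place at 1.
Table: [—, 919, —, 969, —, 284, 453, —, —, 999, —, 37, —]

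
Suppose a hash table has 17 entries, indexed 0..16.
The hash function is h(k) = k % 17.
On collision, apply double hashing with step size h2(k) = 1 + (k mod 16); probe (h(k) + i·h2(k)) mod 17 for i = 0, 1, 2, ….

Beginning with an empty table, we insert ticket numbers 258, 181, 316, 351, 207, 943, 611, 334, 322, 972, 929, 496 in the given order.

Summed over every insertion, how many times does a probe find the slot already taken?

11

258: h=3 → slot 3
181: h=11 → slot 11
316: h=10 → slot 10
351: h=11, h2=16, probe 11,10,9 → slot 9
207: h=3, h2=16, probe 3,2 → slot 2
943: h=8 → slot 8
611: h=16 → slot 16
334: h=11, h2=15, probe 11,9,7 → slot 7
322: h=16, h2=3, probe 16,2,5 → slot 5
972: h=3, h2=13, probe 3,16,12 → slot 12
929: h=11, h2=2, probe 11,13 → slot 13
496: h=3, h2=1, probe 3,4 → slot 4
Table: [., ., 207, 258, 496, 322, ., 334, 943, 351, 316, 181, 972, 929, ., ., 611]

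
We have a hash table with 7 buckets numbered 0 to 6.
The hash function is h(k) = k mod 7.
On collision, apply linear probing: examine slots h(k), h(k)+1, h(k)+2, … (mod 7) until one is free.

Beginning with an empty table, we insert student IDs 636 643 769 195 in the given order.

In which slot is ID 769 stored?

1

636 hashes to 6; slot 6 is free => place at 6.
643 hashes to 6; 6 taken => place at 0.
769 hashes to 6; 6,0 taken => place at 1.
195 hashes to 6; 6,0,1 taken => place at 2.
Table: [643, 769, 195, ∅, ∅, ∅, 636]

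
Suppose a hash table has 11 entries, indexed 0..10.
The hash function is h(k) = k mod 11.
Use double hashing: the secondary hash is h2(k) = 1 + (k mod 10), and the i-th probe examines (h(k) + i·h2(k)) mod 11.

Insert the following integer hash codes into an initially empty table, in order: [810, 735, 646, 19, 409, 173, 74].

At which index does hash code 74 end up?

810: h=7 => slot 7
735: h=9 => slot 9
646: h=8 => slot 8
19: h=8, h2=10, probe 8,7,6 => slot 6
409: h=2 => slot 2
173: h=8, h2=4, probe 8,1 => slot 1
74: h=8, h2=5, probe 8,2,7,1,6,0 => slot 0
Table: [74, 173, 409, _, _, _, 19, 810, 646, 735, _]

0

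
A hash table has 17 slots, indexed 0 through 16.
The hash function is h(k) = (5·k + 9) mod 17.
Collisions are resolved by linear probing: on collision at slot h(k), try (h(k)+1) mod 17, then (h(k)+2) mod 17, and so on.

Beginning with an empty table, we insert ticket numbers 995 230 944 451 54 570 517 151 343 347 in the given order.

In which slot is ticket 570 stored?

995: h=3 => slot 3
230: h=3, probe 3,4 => slot 4
944: h=3, probe 3,4,5 => slot 5
451: h=3, probe 3,4,5,6 => slot 6
54: h=7 => slot 7
570: h=3, probe 3,4,5,6,7,8 => slot 8
517: h=10 => slot 10
151: h=16 => slot 16
343: h=7, probe 7,8,9 => slot 9
347: h=10, probe 10,11 => slot 11
Table: [., ., ., 995, 230, 944, 451, 54, 570, 343, 517, 347, ., ., ., ., 151]

8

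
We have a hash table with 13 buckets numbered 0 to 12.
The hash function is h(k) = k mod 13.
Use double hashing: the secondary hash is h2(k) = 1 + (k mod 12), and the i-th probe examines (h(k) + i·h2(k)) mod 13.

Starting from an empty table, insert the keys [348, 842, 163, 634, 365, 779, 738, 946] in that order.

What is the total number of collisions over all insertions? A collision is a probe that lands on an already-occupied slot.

348 hashes to 10; slot 10 is free => place at 10.
842 hashes to 10, h2=3; 10 taken => place at 0.
163 hashes to 7; slot 7 is free => place at 7.
634 hashes to 10, h2=11; 10 taken => place at 8.
365 hashes to 1; slot 1 is free => place at 1.
779 hashes to 12; slot 12 is free => place at 12.
738 hashes to 10, h2=7; 10 taken => place at 4.
946 hashes to 10, h2=11; 10,8 taken => place at 6.
Table: [842, 365, ∅, ∅, 738, ∅, 946, 163, 634, ∅, 348, ∅, 779]

5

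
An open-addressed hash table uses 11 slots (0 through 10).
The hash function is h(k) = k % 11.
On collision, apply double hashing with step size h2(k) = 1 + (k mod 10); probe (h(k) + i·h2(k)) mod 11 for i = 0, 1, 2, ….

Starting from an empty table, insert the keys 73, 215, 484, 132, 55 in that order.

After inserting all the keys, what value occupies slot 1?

55

73 hashes to 7; slot 7 is free => place at 7.
215 hashes to 6; slot 6 is free => place at 6.
484 hashes to 0; slot 0 is free => place at 0.
132 hashes to 0, h2=3; 0 taken => place at 3.
55 hashes to 0, h2=6; 0,6 taken => place at 1.
Table: [484, 55, ., 132, ., ., 215, 73, ., ., .]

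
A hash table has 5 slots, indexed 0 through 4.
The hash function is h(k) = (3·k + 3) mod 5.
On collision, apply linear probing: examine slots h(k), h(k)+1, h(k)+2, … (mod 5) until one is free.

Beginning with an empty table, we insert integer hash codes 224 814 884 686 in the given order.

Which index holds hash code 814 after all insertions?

Insert 224: h=0, slot 0 empty → index 0.
Insert 814: h=0, slot 0 occupied → index 1.
Insert 884: h=0, slots 0,1 occupied → index 2.
Insert 686: h=1, slots 1,2 occupied → index 3.
Table: [224, 814, 884, 686, .]

1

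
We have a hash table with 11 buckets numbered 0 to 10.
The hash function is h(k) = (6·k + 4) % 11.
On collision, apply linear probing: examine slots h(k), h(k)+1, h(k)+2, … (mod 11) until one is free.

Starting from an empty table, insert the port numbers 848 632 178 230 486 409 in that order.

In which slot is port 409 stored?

7

848 hashes to 10; slot 10 is free -> place at 10.
632 hashes to 1; slot 1 is free -> place at 1.
178 hashes to 5; slot 5 is free -> place at 5.
230 hashes to 9; slot 9 is free -> place at 9.
486 hashes to 5; 5 taken -> place at 6.
409 hashes to 5; 5,6 taken -> place at 7.
Table: [—, 632, —, —, —, 178, 486, 409, —, 230, 848]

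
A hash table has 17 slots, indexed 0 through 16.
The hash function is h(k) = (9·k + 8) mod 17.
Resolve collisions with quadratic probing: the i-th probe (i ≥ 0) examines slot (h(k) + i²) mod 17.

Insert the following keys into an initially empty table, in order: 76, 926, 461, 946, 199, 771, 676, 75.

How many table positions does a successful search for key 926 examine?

2

Insert 76: h=12, slot 12 empty → index 12.
Insert 926: h=12, slot 12 occupied → index 13.
Insert 461: h=9, slot 9 empty → index 9.
Insert 946: h=5, slot 5 empty → index 5.
Insert 199: h=14, slot 14 empty → index 14.
Insert 771: h=11, slot 11 empty → index 11.
Insert 676: h=6, slot 6 empty → index 6.
Insert 75: h=3, slot 3 empty → index 3.
Table: [∅, ∅, ∅, 75, ∅, 946, 676, ∅, ∅, 461, ∅, 771, 76, 926, 199, ∅, ∅]
Lookup 926: h=12, probe 12,13 → found at 13.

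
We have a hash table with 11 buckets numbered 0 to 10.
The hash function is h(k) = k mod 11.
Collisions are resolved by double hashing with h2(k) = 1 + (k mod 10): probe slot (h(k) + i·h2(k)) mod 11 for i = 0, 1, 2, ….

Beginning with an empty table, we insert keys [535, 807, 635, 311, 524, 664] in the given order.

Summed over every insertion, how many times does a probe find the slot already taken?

Insert 535: h=7, slot 7 empty => index 7.
Insert 807: h=4, slot 4 empty => index 4.
Insert 635: h=8, slot 8 empty => index 8.
Insert 311: h=3, slot 3 empty => index 3.
Insert 524: h=7, h2=5, slot 7 occupied => index 1.
Insert 664: h=4, h2=5, slot 4 occupied => index 9.
Table: [—, 524, —, 311, 807, —, —, 535, 635, 664, —]

2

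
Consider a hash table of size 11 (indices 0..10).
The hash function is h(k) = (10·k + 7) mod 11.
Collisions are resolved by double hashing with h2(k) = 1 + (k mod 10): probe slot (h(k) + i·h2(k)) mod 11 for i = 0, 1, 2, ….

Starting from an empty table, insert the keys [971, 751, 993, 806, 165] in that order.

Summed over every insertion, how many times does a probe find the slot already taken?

971 hashes to 4; slot 4 is free -> place at 4.
751 hashes to 4, h2=2; 4 taken -> place at 6.
993 hashes to 4, h2=4; 4 taken -> place at 8.
806 hashes to 4, h2=7; 4 taken -> place at 0.
165 hashes to 7; slot 7 is free -> place at 7.
Table: [806, —, —, —, 971, —, 751, 165, 993, —, —]

3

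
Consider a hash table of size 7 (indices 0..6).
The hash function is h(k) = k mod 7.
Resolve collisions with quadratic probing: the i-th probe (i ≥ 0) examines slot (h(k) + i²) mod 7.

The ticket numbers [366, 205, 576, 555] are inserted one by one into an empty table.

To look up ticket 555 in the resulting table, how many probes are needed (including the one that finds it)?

366: h=2 -> slot 2
205: h=2, probe 2,3 -> slot 3
576: h=2, probe 2,3,6 -> slot 6
555: h=2, probe 2,3,6,4 -> slot 4
Table: [∅, ∅, 366, 205, 555, ∅, 576]
Lookup 555: h=2, probe 2,3,6,4 → found at 4.

4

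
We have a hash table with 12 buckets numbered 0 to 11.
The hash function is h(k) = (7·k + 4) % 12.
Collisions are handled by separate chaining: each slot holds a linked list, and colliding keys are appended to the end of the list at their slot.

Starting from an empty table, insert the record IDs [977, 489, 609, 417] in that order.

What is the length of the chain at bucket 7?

Insert 977: h=3, bucket 3 empty -> new chain.
Insert 489: h=7, bucket 7 empty -> new chain.
Insert 609: h=7, bucket 7 nonempty -> append to chain.
Insert 417: h=7, bucket 7 nonempty -> append to chain.
Final buckets:
0: —
1: —
2: —
3: 977
4: —
5: —
6: —
7: 489 -> 609 -> 417
8: —
9: —
10: —
11: —

3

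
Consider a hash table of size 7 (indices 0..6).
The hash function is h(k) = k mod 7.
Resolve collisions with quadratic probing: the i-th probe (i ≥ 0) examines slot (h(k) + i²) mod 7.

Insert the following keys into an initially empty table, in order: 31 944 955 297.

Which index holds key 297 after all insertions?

Insert 31: h=3, slot 3 empty → index 3.
Insert 944: h=6, slot 6 empty → index 6.
Insert 955: h=3, slot 3 occupied → index 4.
Insert 297: h=3, slots 3,4 occupied → index 0.
Table: [297, —, —, 31, 955, —, 944]

0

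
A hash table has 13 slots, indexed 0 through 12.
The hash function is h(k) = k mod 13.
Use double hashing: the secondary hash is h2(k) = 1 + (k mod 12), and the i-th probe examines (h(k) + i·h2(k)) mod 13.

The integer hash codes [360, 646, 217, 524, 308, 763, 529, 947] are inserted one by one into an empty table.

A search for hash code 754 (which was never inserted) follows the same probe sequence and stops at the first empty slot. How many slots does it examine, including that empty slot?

360 hashes to 9; slot 9 is free → place at 9.
646 hashes to 9, h2=11; 9 taken → place at 7.
217 hashes to 9, h2=2; 9 taken → place at 11.
524 hashes to 4; slot 4 is free → place at 4.
308 hashes to 9, h2=9; 9 taken → place at 5.
763 hashes to 9, h2=8; 9,4 taken → place at 12.
529 hashes to 9, h2=2; 9,11 taken → place at 0.
947 hashes to 11, h2=12; 11 taken → place at 10.
Table: [529, —, —, —, 524, 308, —, 646, —, 360, 947, 217, 763]
Lookup 754: h=0, h2=11, probe 0,11,9,7,5,3 → slot 3 empty, not found.

6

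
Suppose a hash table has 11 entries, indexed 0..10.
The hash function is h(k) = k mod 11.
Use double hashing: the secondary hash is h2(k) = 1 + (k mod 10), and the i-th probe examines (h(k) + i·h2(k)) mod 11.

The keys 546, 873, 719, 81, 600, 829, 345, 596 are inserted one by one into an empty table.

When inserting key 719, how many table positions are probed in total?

2

546: h=7 => slot 7
873: h=4 => slot 4
719: h=4, h2=10, probe 4,3 => slot 3
81: h=4, h2=2, probe 4,6 => slot 6
600: h=6, h2=1, probe 6,7,8 => slot 8
829: h=4, h2=10, probe 4,3,2 => slot 2
345: h=4, h2=6, probe 4,10 => slot 10
596: h=2, h2=7, probe 2,9 => slot 9
Table: [., ., 829, 719, 873, ., 81, 546, 600, 596, 345]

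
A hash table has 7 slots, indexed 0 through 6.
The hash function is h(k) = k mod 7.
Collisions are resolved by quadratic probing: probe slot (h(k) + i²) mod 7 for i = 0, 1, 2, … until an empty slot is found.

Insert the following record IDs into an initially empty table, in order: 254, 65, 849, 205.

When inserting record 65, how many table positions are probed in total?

2

254 hashes to 2; slot 2 is free => place at 2.
65 hashes to 2; 2 taken => place at 3.
849 hashes to 2; 2,3 taken => place at 6.
205 hashes to 2; 2,3,6 taken => place at 4.
Table: [-, -, 254, 65, 205, -, 849]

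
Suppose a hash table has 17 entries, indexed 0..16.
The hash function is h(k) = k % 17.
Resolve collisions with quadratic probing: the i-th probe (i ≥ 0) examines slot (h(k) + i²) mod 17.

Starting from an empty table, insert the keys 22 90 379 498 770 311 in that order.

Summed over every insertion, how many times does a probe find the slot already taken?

22 hashes to 5; slot 5 is free -> place at 5.
90 hashes to 5; 5 taken -> place at 6.
379 hashes to 5; 5,6 taken -> place at 9.
498 hashes to 5; 5,6,9 taken -> place at 14.
770 hashes to 5; 5,6,9,14 taken -> place at 4.
311 hashes to 5; 5,6,9,14,4 taken -> place at 13.
Table: [∅, ∅, ∅, ∅, 770, 22, 90, ∅, ∅, 379, ∅, ∅, ∅, 311, 498, ∅, ∅]

15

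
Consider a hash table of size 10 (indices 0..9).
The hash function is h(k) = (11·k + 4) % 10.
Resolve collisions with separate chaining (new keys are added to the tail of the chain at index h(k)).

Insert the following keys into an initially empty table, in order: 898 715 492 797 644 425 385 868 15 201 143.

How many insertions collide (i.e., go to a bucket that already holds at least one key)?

898 → bucket 2
715 → bucket 9
492 → bucket 6
797 → bucket 1
644 → bucket 8
425 → bucket 9 (collision)
385 → bucket 9 (collision)
868 → bucket 2 (collision)
15 → bucket 9 (collision)
201 → bucket 5
143 → bucket 7
Final buckets:
0: _
1: 797
2: 898 -> 868
3: _
4: _
5: 201
6: 492
7: 143
8: 644
9: 715 -> 425 -> 385 -> 15

4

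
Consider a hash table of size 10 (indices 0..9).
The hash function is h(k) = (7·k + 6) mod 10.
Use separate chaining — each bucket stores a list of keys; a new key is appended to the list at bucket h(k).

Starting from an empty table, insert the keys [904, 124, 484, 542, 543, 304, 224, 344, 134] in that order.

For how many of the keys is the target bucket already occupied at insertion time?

Insert 904: h=4, bucket 4 empty -> new chain.
Insert 124: h=4, bucket 4 nonempty -> append to chain.
Insert 484: h=4, bucket 4 nonempty -> append to chain.
Insert 542: h=0, bucket 0 empty -> new chain.
Insert 543: h=7, bucket 7 empty -> new chain.
Insert 304: h=4, bucket 4 nonempty -> append to chain.
Insert 224: h=4, bucket 4 nonempty -> append to chain.
Insert 344: h=4, bucket 4 nonempty -> append to chain.
Insert 134: h=4, bucket 4 nonempty -> append to chain.
Final buckets:
0: 542
1: ∅
2: ∅
3: ∅
4: 904 -> 124 -> 484 -> 304 -> 224 -> 344 -> 134
5: ∅
6: ∅
7: 543
8: ∅
9: ∅

6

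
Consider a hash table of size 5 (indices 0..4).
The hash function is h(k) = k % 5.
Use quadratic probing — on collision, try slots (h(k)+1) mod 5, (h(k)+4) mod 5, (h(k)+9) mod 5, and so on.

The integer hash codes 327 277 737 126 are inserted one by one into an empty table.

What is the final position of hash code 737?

327 hashes to 2; slot 2 is free → place at 2.
277 hashes to 2; 2 taken → place at 3.
737 hashes to 2; 2,3 taken → place at 1.
126 hashes to 1; 1,2 taken → place at 0.
Table: [126, 737, 327, 277, —]

1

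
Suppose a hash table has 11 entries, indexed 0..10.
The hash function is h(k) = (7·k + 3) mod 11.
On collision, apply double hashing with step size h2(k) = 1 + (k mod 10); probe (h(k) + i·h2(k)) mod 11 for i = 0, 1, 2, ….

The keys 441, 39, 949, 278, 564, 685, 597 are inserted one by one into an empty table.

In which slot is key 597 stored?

4

Insert 441: h=10, slot 10 empty => index 10.
Insert 39: h=1, slot 1 empty => index 1.
Insert 949: h=2, slot 2 empty => index 2.
Insert 278: h=2, h2=9, slot 2 occupied => index 0.
Insert 564: h=2, h2=5, slot 2 occupied => index 7.
Insert 685: h=2, h2=6, slot 2 occupied => index 8.
Insert 597: h=2, h2=8, slots 2,10,7 occupied => index 4.
Table: [278, 39, 949, ∅, 597, ∅, ∅, 564, 685, ∅, 441]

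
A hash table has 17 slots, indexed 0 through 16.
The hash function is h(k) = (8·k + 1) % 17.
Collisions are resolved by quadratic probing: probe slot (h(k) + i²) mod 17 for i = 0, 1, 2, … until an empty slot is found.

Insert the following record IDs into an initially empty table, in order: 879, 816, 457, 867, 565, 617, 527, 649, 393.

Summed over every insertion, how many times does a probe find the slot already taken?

5

879: h=12 => slot 12
816: h=1 => slot 1
457: h=2 => slot 2
867: h=1, probe 1,2,5 => slot 5
565: h=16 => slot 16
617: h=7 => slot 7
527: h=1, probe 1,2,5,10 => slot 10
649: h=8 => slot 8
393: h=0 => slot 0
Table: [393, 816, 457, _, _, 867, _, 617, 649, _, 527, _, 879, _, _, _, 565]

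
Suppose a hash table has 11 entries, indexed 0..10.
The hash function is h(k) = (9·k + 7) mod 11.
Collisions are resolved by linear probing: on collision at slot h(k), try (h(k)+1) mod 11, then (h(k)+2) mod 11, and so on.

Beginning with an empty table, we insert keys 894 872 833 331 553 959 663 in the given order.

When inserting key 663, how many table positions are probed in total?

Insert 894: h=1, slot 1 empty => index 1.
Insert 872: h=1, slot 1 occupied => index 2.
Insert 833: h=2, slot 2 occupied => index 3.
Insert 331: h=5, slot 5 empty => index 5.
Insert 553: h=1, slots 1,2,3 occupied => index 4.
Insert 959: h=3, slots 3,4,5 occupied => index 6.
Insert 663: h=1, slots 1,2,3,4,5,6 occupied => index 7.
Table: [_, 894, 872, 833, 553, 331, 959, 663, _, _, _]

7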